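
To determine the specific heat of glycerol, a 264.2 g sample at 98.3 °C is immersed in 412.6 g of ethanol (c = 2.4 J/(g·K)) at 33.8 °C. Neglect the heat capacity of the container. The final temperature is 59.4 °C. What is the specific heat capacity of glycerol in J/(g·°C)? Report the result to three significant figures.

c = 2.47 J/(g·°C)

q_gained = (412.6 × 2.4) × (59.4 − 33.8) = 25350 J
q_lost = 264.2 × c × (98.3 − 59.4) = 10277.38 c
Set equal: c = 25350 / 10277.38 = 2.47 J/(g·°C)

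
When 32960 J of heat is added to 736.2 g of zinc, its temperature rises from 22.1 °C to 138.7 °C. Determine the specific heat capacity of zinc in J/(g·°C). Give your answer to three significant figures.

c = q / (m ΔT) = 32960 / (736.2 × 116.6)
c = 32960 / 85840.92 = 0.384 J/(g·°C)

c = 0.384 J/(g·°C)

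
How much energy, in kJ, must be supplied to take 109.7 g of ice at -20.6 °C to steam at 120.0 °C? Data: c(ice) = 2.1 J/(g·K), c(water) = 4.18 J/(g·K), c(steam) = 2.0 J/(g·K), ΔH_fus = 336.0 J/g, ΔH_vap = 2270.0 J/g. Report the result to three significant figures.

q1 (heat ice -20.6→0.0 °C): 109.7 × 2.1 × 20.6 = 4746 J
q2 (melt at 0 °C): 109.7 × 336.0 = 36859 J
q3 (heat water 0.0→100.0 °C): 109.7 × 4.18 × 100.0 = 45855 J
q4 (vaporize at 100 °C): 109.7 × 2270.0 = 249019 J
q5 (heat steam 100.0→120.0 °C): 109.7 × 2.0 × 20.0 = 4388 J
Total: 4746 + 36859 + 45855 + 249019 + 4388 = 340867 J = 341 kJ

q = 341 kJ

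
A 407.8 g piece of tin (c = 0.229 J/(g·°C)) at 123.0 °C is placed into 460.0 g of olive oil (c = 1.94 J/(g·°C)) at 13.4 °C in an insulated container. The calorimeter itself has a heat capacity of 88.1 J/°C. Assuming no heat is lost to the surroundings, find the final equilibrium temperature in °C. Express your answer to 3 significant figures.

T_f = 22.9 °C

Heat lost by tin = heat gained by olive oil + calorimeter.
(407.8)(0.229)(123.0 − T) = [(460.0)(1.94) + 88.1](T − 13.4)
93.3862 (123.0 − T) = 980.5 (T − 13.4)
11487 − 93.3862 T = 980.5 T − 13139
24626 = 1073.8862 T
T = 22.93 °C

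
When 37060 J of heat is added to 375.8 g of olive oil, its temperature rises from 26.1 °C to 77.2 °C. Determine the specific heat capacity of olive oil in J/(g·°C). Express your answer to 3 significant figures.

c = q / (m ΔT) = 37060 / (375.8 × 51.1)
c = 37060 / 19203.38 = 1.93 J/(g·°C)

c = 1.93 J/(g·°C)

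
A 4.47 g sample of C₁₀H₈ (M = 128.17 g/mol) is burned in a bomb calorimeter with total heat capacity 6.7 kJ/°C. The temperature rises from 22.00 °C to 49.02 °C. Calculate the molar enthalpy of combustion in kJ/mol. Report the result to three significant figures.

ΔT = 49.02 − 22.00 = 27.02 °C
q_cal = C_cal × ΔT = 6.7 × 27.02 = 181.034 kJ
n = 4.47 / 128.17 = 0.03488 mol
q_rxn = −q_cal = -181.034 kJ
ΔH = -181.034 / 0.03488 = -5190 kJ/mol

ΔH = -5190 kJ/mol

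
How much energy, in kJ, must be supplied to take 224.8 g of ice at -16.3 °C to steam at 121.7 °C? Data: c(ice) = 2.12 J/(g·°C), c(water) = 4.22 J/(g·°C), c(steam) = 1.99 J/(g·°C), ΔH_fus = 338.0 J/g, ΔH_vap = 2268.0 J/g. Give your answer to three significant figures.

q = 698 kJ

q1 (heat ice -16.3→0.0 °C): 224.8 × 2.12 × 16.3 = 7768 J
q2 (melt at 0 °C): 224.8 × 338.0 = 75982 J
q3 (heat water 0.0→100.0 °C): 224.8 × 4.22 × 100.0 = 94866 J
q4 (vaporize at 100 °C): 224.8 × 2268.0 = 509846 J
q5 (heat steam 100.0→121.7 °C): 224.8 × 1.99 × 21.7 = 9708 J
Total: 7768 + 75982 + 94866 + 509846 + 9708 = 698170 J = 698 kJ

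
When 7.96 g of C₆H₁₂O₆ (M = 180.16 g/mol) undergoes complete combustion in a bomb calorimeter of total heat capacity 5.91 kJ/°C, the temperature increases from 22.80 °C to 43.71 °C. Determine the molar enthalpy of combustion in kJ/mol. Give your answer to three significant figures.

ΔH = -2800 kJ/mol

ΔT = 43.71 − 22.80 = 20.91 °C
q_cal = C_cal × ΔT = 5.91 × 20.91 = 123.5781 kJ
n = 7.96 / 180.16 = 0.04418 mol
q_rxn = −q_cal = -123.5781 kJ
ΔH = -123.5781 / 0.04418 = -2797 kJ/mol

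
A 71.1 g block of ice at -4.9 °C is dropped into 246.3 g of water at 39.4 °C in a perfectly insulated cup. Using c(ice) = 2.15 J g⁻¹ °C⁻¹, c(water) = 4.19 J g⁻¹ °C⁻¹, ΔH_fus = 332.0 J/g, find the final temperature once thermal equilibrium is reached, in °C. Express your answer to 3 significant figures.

T_f = 12.3 °C

Heat to bring ice to 0 °C and melt it: q₁ = 71.1×2.15×4.9 + 71.1×332.0 = 24354 J
Heat the water can supply cooling to 0 °C: 246.3×4.19×39.4 = 40660.7 J > q₁, so all ice melts.
Energy balance: 246.3×4.19×(39.4 − T) = 24354 + 71.1×4.19×(T − 0)
1031.997(39.4 − T) = 24354 + 297.909 T
40660.7 − 24354 = 1329.906 T
T = 16306.7 / 1329.906 = 12.26 °C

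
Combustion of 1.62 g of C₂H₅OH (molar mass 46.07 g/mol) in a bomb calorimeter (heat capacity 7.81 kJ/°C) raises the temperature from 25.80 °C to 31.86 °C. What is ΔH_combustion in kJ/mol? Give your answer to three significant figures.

ΔH = -1350 kJ/mol

ΔT = 31.86 − 25.80 = 6.06 °C
q_cal = C_cal × ΔT = 7.81 × 6.06 = 47.3286 kJ
n = 1.62 / 46.07 = 0.03516 mol
q_rxn = −q_cal = -47.3286 kJ
ΔH = -47.3286 / 0.03516 = -1346 kJ/mol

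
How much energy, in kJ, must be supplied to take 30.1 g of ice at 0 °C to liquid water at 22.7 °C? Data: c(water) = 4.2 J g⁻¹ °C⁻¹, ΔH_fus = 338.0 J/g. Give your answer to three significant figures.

q = 13.0 kJ

q1 (melt at 0 °C): 30.1 × 338.0 = 10174 J
q2 (heat water 0.0→22.7 °C): 30.1 × 4.2 × 22.7 = 2870 J
Total: 10174 + 2870 = 13044 J = 13.0 kJ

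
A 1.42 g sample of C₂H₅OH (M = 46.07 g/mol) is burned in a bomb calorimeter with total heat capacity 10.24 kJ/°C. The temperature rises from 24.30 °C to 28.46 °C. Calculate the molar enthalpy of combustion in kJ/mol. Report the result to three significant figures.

ΔH = -1380 kJ/mol

ΔT = 28.46 − 24.30 = 4.16 °C
q_cal = C_cal × ΔT = 10.24 × 4.16 = 42.5984 kJ
n = 1.42 / 46.07 = 0.03082 mol
q_rxn = −q_cal = -42.5984 kJ
ΔH = -42.5984 / 0.03082 = -1382 kJ/mol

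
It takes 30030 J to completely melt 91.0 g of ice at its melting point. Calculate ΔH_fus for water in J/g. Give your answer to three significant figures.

ΔH_fus = 330 J/g

ΔH_fus = q / m = 30030 / 91.0 = 330 J/g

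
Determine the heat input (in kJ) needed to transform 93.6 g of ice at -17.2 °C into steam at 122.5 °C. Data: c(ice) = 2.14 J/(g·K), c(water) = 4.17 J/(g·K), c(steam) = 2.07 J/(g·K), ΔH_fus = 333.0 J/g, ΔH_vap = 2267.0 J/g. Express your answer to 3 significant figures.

q = 290 kJ

q1 (heat ice -17.2→0.0 °C): 93.6 × 2.14 × 17.2 = 3445 J
q2 (melt at 0 °C): 93.6 × 333.0 = 31169 J
q3 (heat water 0.0→100.0 °C): 93.6 × 4.17 × 100.0 = 39031 J
q4 (vaporize at 100 °C): 93.6 × 2267.0 = 212191 J
q5 (heat steam 100.0→122.5 °C): 93.6 × 2.07 × 22.5 = 4359 J
Total: 3445 + 31169 + 39031 + 212191 + 4359 = 290195 J = 290 kJ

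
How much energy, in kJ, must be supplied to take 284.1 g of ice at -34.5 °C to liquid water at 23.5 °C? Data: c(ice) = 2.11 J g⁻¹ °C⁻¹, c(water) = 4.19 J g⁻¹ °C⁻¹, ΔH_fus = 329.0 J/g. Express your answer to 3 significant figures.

q = 142 kJ

q1 (heat ice -34.5→0.0 °C): 284.1 × 2.11 × 34.5 = 20681 J
q2 (melt at 0 °C): 284.1 × 329.0 = 93469 J
q3 (heat water 0.0→23.5 °C): 284.1 × 4.19 × 23.5 = 27974 J
Total: 20681 + 93469 + 27974 = 142124 J = 142 kJ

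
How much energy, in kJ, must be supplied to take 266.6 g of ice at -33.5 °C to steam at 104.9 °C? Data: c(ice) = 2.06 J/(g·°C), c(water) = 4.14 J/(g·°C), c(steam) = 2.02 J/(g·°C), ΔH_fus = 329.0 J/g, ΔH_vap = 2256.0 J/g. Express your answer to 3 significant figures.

q1 (heat ice -33.5→0.0 °C): 266.6 × 2.06 × 33.5 = 18398 J
q2 (melt at 0 °C): 266.6 × 329.0 = 87711 J
q3 (heat water 0.0→100.0 °C): 266.6 × 4.14 × 100.0 = 110372 J
q4 (vaporize at 100 °C): 266.6 × 2256.0 = 601450 J
q5 (heat steam 100.0→104.9 °C): 266.6 × 2.02 × 4.9 = 2639 J
Total: 18398 + 87711 + 110372 + 601450 + 2639 = 820570 J = 821 kJ

q = 821 kJ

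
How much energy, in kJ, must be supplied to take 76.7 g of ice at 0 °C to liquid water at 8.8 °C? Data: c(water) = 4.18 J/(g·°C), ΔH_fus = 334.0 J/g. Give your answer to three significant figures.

q = 28.4 kJ

q1 (melt at 0 °C): 76.7 × 334.0 = 25618 J
q2 (heat water 0.0→8.8 °C): 76.7 × 4.18 × 8.8 = 2821 J
Total: 25618 + 2821 = 28439 J = 28.4 kJ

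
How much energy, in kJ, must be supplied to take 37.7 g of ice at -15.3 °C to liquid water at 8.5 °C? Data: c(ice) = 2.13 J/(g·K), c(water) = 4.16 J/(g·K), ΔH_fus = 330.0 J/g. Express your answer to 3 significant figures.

q1 (heat ice -15.3→0.0 °C): 37.7 × 2.13 × 15.3 = 1229 J
q2 (melt at 0 °C): 37.7 × 330.0 = 12441 J
q3 (heat water 0.0→8.5 °C): 37.7 × 4.16 × 8.5 = 1333 J
Total: 1229 + 12441 + 1333 = 15003 J = 15.0 kJ

q = 15.0 kJ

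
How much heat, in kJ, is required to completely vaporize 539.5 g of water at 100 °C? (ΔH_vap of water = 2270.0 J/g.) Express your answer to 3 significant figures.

q = m × ΔH_vap = 539.5 × 2270.0 = 1224700 J = 1220 kJ

q = 1220 kJ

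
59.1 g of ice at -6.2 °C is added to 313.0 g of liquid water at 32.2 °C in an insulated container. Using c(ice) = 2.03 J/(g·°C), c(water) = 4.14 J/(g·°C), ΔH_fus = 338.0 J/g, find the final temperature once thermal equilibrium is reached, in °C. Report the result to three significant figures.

Heat to bring ice to 0 °C and melt it: q₁ = 59.1×2.03×6.2 + 59.1×338.0 = 20720 J
Heat the water can supply cooling to 0 °C: 313.0×4.14×32.2 = 41725.4 J > q₁, so all ice melts.
Energy balance: 313.0×4.14×(32.2 − T) = 20720 + 59.1×4.14×(T − 0)
1295.82(32.2 − T) = 20720 + 244.674 T
41725.4 − 20720 = 1540.494 T
T = 21005.4 / 1540.494 = 13.64 °C

T_f = 13.6 °C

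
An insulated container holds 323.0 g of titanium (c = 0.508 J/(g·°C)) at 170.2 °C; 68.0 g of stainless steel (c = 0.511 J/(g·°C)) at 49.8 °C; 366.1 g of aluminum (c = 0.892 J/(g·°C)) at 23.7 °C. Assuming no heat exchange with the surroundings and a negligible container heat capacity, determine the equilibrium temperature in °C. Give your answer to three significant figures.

T_f = 71.2 °C

Σ mᵢcᵢ(T − Tᵢ) = 0  ⇒  T = Σ mᵢcᵢTᵢ / Σ mᵢcᵢ
Σ mᵢcᵢ = 323.0×0.508 + 68.0×0.511 + 366.1×0.892 = 525.3932
Σ mᵢcᵢTᵢ = 164.084×170.2 + 34.748×49.8 + 326.5612×23.7 = 37397
T = 37397 / 525.3932 = 71.18 °C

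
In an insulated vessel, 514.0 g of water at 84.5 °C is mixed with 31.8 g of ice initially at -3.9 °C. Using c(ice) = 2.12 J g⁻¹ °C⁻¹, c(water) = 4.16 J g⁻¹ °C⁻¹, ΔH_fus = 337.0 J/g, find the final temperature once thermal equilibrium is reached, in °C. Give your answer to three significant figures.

Heat to bring ice to 0 °C and melt it: q₁ = 31.8×2.12×3.9 + 31.8×337.0 = 10980 J
Heat the water can supply cooling to 0 °C: 514.0×4.16×84.5 = 180681 J > q₁, so all ice melts.
Energy balance: 514.0×4.16×(84.5 − T) = 10980 + 31.8×4.16×(T − 0)
2138.24(84.5 − T) = 10980 + 132.288 T
180681 − 10980 = 2270.528 T
T = 169701 / 2270.528 = 74.74 °C

T_f = 74.7 °C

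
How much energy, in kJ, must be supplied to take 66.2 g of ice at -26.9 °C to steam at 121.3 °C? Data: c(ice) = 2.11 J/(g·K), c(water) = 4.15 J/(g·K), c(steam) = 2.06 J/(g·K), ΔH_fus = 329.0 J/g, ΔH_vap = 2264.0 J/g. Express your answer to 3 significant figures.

q1 (heat ice -26.9→0.0 °C): 66.2 × 2.11 × 26.9 = 3757 J
q2 (melt at 0 °C): 66.2 × 329.0 = 21780 J
q3 (heat water 0.0→100.0 °C): 66.2 × 4.15 × 100.0 = 27473 J
q4 (vaporize at 100 °C): 66.2 × 2264.0 = 149877 J
q5 (heat steam 100.0→121.3 °C): 66.2 × 2.06 × 21.3 = 2905 J
Total: 3757 + 21780 + 27473 + 149877 + 2905 = 205792 J = 206 kJ

q = 206 kJ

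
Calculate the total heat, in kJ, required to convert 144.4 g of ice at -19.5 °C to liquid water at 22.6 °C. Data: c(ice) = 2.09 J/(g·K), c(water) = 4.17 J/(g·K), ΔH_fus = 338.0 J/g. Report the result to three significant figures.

q1 (heat ice -19.5→0.0 °C): 144.4 × 2.09 × 19.5 = 5885 J
q2 (melt at 0 °C): 144.4 × 338.0 = 48807 J
q3 (heat water 0.0→22.6 °C): 144.4 × 4.17 × 22.6 = 13609 J
Total: 5885 + 48807 + 13609 = 68301 J = 68.3 kJ

q = 68.3 kJ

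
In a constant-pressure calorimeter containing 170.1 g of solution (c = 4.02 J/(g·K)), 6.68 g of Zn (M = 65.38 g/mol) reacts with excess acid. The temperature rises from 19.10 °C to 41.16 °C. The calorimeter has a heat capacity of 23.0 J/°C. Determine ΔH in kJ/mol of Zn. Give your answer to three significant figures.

ΔH = -153 kJ/mol

|ΔT| = |41.16 − 19.10| = 22.06 °C
|q_surr| = (170.1 × 4.02 + 23.0) × 22.06 = 706.802 × 22.06 = 15590 J
n(Zn) = 6.68 / 65.38 = 0.1022 mol
Temperature rose, so q_rxn = −|q_surr| = -15.59 kJ
ΔH = q_rxn / n = -152.5 kJ/mol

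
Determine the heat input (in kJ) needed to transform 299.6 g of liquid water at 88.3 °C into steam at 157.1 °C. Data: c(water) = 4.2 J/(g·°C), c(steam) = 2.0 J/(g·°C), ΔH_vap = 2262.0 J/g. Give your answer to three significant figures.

q = 727 kJ

q1 (heat water 88.3→100.0 °C): 299.6 × 4.2 × 11.7 = 14722 J
q2 (vaporize at 100 °C): 299.6 × 2262.0 = 677695 J
q3 (heat steam 100.0→157.1 °C): 299.6 × 2.0 × 57.1 = 34214 J
Total: 14722 + 677695 + 34214 = 726631 J = 727 kJ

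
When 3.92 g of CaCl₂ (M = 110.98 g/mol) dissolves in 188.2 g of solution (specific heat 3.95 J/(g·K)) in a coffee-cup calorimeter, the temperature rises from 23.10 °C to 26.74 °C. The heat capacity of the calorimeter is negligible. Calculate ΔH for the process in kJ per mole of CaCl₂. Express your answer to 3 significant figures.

|ΔT| = |26.74 − 23.10| = 3.64 °C
|q_surr| = (188.2 × 3.95) × 3.64 = 743.39 × 3.64 = 2706 J
n(CaCl₂) = 3.92 / 110.98 = 0.03532 mol
Temperature rose, so q_rxn = −|q_surr| = -2.706 kJ
ΔH = q_rxn / n = -76.61 kJ/mol

ΔH = -76.6 kJ/mol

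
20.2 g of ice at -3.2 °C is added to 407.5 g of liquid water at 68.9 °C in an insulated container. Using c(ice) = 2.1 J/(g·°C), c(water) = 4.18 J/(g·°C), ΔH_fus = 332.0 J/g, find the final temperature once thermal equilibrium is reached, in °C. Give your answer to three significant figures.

T_f = 61.8 °C

Heat to bring ice to 0 °C and melt it: q₁ = 20.2×2.1×3.2 + 20.2×332.0 = 6842.1 J
Heat the water can supply cooling to 0 °C: 407.5×4.18×68.9 = 117361 J > q₁, so all ice melts.
Energy balance: 407.5×4.18×(68.9 − T) = 6842.1 + 20.2×4.18×(T − 0)
1703.35(68.9 − T) = 6842.1 + 84.436 T
117361 − 6842.1 = 1787.786 T
T = 110518.9 / 1787.786 = 61.82 °C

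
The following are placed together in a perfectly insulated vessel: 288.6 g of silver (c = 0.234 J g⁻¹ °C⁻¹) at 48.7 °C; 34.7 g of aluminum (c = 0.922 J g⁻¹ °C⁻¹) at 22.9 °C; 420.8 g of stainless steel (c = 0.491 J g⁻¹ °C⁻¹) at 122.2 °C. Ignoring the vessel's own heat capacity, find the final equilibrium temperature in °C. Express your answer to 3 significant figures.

T_f = 95.6 °C

Σ mᵢcᵢ(T − Tᵢ) = 0  ⇒  T = Σ mᵢcᵢTᵢ / Σ mᵢcᵢ
Σ mᵢcᵢ = 288.6×0.234 + 34.7×0.922 + 420.8×0.491 = 306.1386
Σ mᵢcᵢTᵢ = 67.5324×48.7 + 31.9934×22.9 + 206.6128×122.2 = 29270
T = 29270 / 306.1386 = 95.61 °C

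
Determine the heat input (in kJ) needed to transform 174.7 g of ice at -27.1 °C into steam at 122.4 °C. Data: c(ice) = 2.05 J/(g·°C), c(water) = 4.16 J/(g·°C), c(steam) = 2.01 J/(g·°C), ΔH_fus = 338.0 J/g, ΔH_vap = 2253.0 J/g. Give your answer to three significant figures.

q = 543 kJ

q1 (heat ice -27.1→0.0 °C): 174.7 × 2.05 × 27.1 = 9705 J
q2 (melt at 0 °C): 174.7 × 338.0 = 59049 J
q3 (heat water 0.0→100.0 °C): 174.7 × 4.16 × 100.0 = 72675 J
q4 (vaporize at 100 °C): 174.7 × 2253.0 = 393599 J
q5 (heat steam 100.0→122.4 °C): 174.7 × 2.01 × 22.4 = 7866 J
Total: 9705 + 59049 + 72675 + 393599 + 7866 = 542894 J = 543 kJ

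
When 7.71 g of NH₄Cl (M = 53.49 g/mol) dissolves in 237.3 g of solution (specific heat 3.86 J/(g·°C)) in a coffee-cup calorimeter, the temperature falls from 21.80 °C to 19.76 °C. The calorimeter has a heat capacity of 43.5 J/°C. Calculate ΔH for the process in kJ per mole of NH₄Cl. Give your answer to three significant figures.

ΔH = 13.6 kJ/mol

|ΔT| = |19.76 − 21.80| = 2.04 °C
|q_surr| = (237.3 × 3.86 + 43.5) × 2.04 = 959.478 × 2.04 = 1957 J
n(NH₄Cl) = 7.71 / 53.49 = 0.1441 mol
Temperature fell, so q_rxn = +|q_surr| = 1.957 kJ
ΔH = q_rxn / n = 13.58 kJ/mol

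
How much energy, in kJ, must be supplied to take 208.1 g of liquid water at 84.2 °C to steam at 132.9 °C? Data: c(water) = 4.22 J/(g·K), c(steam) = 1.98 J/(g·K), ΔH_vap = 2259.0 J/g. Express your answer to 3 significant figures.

q1 (heat water 84.2→100.0 °C): 208.1 × 4.22 × 15.8 = 13875 J
q2 (vaporize at 100 °C): 208.1 × 2259.0 = 470098 J
q3 (heat steam 100.0→132.9 °C): 208.1 × 1.98 × 32.9 = 13556 J
Total: 13875 + 470098 + 13556 = 497529 J = 498 kJ

q = 498 kJ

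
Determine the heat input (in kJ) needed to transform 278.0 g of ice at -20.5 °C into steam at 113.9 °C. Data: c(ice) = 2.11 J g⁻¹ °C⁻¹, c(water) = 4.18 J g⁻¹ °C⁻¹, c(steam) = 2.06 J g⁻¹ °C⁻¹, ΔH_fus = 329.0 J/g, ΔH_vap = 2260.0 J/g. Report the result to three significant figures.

q = 856 kJ

q1 (heat ice -20.5→0.0 °C): 278.0 × 2.11 × 20.5 = 12025 J
q2 (melt at 0 °C): 278.0 × 329.0 = 91462 J
q3 (heat water 0.0→100.0 °C): 278.0 × 4.18 × 100.0 = 116204 J
q4 (vaporize at 100 °C): 278.0 × 2260.0 = 628280 J
q5 (heat steam 100.0→113.9 °C): 278.0 × 2.06 × 13.9 = 7960 J
Total: 12025 + 91462 + 116204 + 628280 + 7960 = 855931 J = 856 kJ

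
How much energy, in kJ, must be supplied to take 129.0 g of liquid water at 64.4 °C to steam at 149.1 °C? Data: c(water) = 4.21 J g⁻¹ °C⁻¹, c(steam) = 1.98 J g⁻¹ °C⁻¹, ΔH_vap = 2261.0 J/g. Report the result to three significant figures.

q = 324 kJ

q1 (heat water 64.4→100.0 °C): 129.0 × 4.21 × 35.6 = 19334 J
q2 (vaporize at 100 °C): 129.0 × 2261.0 = 291669 J
q3 (heat steam 100.0→149.1 °C): 129.0 × 1.98 × 49.1 = 12541 J
Total: 19334 + 291669 + 12541 = 323544 J = 324 kJ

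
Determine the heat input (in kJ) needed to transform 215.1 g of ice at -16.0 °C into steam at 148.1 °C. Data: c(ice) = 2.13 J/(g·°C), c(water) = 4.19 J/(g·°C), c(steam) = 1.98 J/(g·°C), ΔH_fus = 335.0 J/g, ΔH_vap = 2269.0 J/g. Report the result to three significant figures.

q1 (heat ice -16.0→0.0 °C): 215.1 × 2.13 × 16.0 = 7331 J
q2 (melt at 0 °C): 215.1 × 335.0 = 72059 J
q3 (heat water 0.0→100.0 °C): 215.1 × 4.19 × 100.0 = 90127 J
q4 (vaporize at 100 °C): 215.1 × 2269.0 = 488062 J
q5 (heat steam 100.0→148.1 °C): 215.1 × 1.98 × 48.1 = 20486 J
Total: 7331 + 72059 + 90127 + 488062 + 20486 = 678065 J = 678 kJ

q = 678 kJ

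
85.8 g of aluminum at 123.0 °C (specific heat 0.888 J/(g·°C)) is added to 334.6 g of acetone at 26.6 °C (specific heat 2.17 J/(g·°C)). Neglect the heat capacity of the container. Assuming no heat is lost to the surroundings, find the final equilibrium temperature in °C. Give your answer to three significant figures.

T_f = 35.8 °C

Heat lost by aluminum = heat gained by acetone.
(85.8)(0.888)(123.0 − T) = (334.6)(2.17)(T − 26.6)
76.1904 (123.0 − T) = 726.082 (T − 26.6)
9371.4 − 76.1904 T = 726.082 T − 19314
28685.4 = 802.2724 T
T = 35.76 °C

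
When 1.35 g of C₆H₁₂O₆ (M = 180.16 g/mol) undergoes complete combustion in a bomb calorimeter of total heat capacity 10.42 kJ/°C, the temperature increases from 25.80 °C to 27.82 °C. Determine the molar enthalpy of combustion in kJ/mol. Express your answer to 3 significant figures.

ΔH = -2810 kJ/mol

ΔT = 27.82 − 25.80 = 2.02 °C
q_cal = C_cal × ΔT = 10.42 × 2.02 = 21.0484 kJ
n = 1.35 / 180.16 = 0.007493 mol
q_rxn = −q_cal = -21.0484 kJ
ΔH = -21.0484 / 0.007493 = -2809 kJ/mol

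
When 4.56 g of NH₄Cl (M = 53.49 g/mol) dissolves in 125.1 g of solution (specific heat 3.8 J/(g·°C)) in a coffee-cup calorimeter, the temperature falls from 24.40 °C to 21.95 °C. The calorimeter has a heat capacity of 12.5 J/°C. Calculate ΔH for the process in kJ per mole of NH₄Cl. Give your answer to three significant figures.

ΔH = 14.0 kJ/mol

|ΔT| = |21.95 − 24.40| = 2.45 °C
|q_surr| = (125.1 × 3.8 + 12.5) × 2.45 = 487.88 × 2.45 = 1195 J
n(NH₄Cl) = 4.56 / 53.49 = 0.08525 mol
Temperature fell, so q_rxn = +|q_surr| = 1.195 kJ
ΔH = q_rxn / n = 14.02 kJ/mol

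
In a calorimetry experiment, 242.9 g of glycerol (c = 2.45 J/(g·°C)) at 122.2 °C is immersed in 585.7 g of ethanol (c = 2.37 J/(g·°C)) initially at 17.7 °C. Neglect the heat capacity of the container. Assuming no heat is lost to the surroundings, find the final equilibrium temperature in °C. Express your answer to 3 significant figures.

T_f = 49.1 °C

Heat lost by glycerol = heat gained by ethanol.
(242.9)(2.45)(122.2 − T) = (585.7)(2.37)(T − 17.7)
595.105 (122.2 − T) = 1388.109 (T − 17.7)
72722 − 595.105 T = 1388.109 T − 24570
97292 = 1983.214 T
T = 49.06 °C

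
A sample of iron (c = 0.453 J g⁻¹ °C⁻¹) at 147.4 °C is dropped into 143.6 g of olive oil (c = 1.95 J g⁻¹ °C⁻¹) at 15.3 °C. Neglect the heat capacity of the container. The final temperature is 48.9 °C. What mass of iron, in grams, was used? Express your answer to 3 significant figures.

m = 211 g

q_gained = (143.6 × 1.95) × (48.9 − 15.3) = 9409 J
q_lost = m × 0.453 × (147.4 − 48.9) = 44.6205 m
m = 9409 / 44.6205 = 211 g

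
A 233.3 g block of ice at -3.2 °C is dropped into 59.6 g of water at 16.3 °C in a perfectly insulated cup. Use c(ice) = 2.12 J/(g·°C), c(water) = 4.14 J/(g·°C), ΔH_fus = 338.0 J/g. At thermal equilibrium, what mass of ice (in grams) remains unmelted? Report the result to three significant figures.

Heat to warm all ice to 0 °C: 233.3×2.12×3.2 = 1582.7 J
Heat released by water cooling to 0 °C: 59.6×4.14×16.3 = 4021.9 J
4021.9 J < 1582.7 + 233.3×338.0 = 80438.1 J, so not all ice melts; final T = 0 °C.
Heat left for melting: 4021.9 − 1582.7 = 2439.2 J
Mass melted = 2439.2 / 338.0 = 7.217 g
Ice remaining = 233.3 − 7.217 = 226.083 g

m_ice remaining = 226 g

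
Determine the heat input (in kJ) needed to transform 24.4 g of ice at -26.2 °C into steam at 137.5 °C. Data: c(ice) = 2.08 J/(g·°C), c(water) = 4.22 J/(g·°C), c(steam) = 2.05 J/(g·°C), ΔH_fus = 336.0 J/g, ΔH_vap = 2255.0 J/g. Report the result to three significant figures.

q = 76.7 kJ

q1 (heat ice -26.2→0.0 °C): 24.4 × 2.08 × 26.2 = 1330 J
q2 (melt at 0 °C): 24.4 × 336.0 = 8198 J
q3 (heat water 0.0→100.0 °C): 24.4 × 4.22 × 100.0 = 10297 J
q4 (vaporize at 100 °C): 24.4 × 2255.0 = 55022 J
q5 (heat steam 100.0→137.5 °C): 24.4 × 2.05 × 37.5 = 1876 J
Total: 1330 + 8198 + 10297 + 55022 + 1876 = 76723 J = 76.7 kJ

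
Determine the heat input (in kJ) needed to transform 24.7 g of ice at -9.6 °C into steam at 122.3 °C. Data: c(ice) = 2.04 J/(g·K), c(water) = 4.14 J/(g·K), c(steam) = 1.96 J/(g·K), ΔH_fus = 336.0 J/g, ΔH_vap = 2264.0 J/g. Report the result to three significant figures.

q = 76.0 kJ

q1 (heat ice -9.6→0.0 °C): 24.7 × 2.04 × 9.6 = 484 J
q2 (melt at 0 °C): 24.7 × 336.0 = 8299 J
q3 (heat water 0.0→100.0 °C): 24.7 × 4.14 × 100.0 = 10226 J
q4 (vaporize at 100 °C): 24.7 × 2264.0 = 55921 J
q5 (heat steam 100.0→122.3 °C): 24.7 × 1.96 × 22.3 = 1080 J
Total: 484 + 8299 + 10226 + 55921 + 1080 = 76010 J = 76.0 kJ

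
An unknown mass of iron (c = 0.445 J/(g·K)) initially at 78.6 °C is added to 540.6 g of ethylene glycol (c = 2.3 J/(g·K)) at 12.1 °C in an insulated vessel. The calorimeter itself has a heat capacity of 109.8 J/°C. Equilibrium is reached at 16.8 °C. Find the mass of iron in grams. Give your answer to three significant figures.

q_gained = (540.6 × 2.3 + 109.8) × (16.8 − 12.1) = 6360 J
q_lost = m × 0.445 × (78.6 − 16.8) = 27.501 m
m = 6360 / 27.501 = 231 g

m = 231 g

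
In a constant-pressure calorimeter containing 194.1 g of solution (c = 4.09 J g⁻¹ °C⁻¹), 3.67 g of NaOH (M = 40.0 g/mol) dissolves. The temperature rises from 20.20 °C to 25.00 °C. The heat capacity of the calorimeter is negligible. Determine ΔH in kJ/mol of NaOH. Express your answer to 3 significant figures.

|ΔT| = |25.00 − 20.20| = 4.80 °C
|q_surr| = (194.1 × 4.09) × 4.80 = 793.869 × 4.80 = 3811 J
n(NaOH) = 3.67 / 40.0 = 0.09175 mol
Temperature rose, so q_rxn = −|q_surr| = -3.811 kJ
ΔH = q_rxn / n = -41.54 kJ/mol

ΔH = -41.5 kJ/mol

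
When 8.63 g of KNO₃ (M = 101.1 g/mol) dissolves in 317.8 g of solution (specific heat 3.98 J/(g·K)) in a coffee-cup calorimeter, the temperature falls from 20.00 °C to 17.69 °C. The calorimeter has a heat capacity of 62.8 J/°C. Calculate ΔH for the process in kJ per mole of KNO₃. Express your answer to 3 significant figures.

ΔH = 35.9 kJ/mol

|ΔT| = |17.69 − 20.00| = 2.31 °C
|q_surr| = (317.8 × 3.98 + 62.8) × 2.31 = 1327.644 × 2.31 = 3067 J
n(KNO₃) = 8.63 / 101.1 = 0.08536 mol
Temperature fell, so q_rxn = +|q_surr| = 3.067 kJ
ΔH = q_rxn / n = 35.93 kJ/mol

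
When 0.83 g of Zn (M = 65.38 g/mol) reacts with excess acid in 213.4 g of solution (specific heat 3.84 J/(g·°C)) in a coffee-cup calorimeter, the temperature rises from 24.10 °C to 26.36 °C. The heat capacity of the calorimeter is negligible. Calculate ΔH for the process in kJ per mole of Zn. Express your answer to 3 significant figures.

|ΔT| = |26.36 − 24.10| = 2.26 °C
|q_surr| = (213.4 × 3.84) × 2.26 = 819.456 × 2.26 = 1852 J
n(Zn) = 0.83 / 65.38 = 0.01270 mol
Temperature rose, so q_rxn = −|q_surr| = -1.852 kJ
ΔH = q_rxn / n = -145.8 kJ/mol

ΔH = -146 kJ/mol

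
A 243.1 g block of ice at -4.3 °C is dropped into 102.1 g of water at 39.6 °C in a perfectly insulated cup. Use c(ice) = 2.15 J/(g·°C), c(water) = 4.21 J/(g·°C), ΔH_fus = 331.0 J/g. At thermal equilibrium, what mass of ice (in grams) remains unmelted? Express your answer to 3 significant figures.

m_ice remaining = 198 g

Heat to warm all ice to 0 °C: 243.1×2.15×4.3 = 2247.5 J
Heat released by water cooling to 0 °C: 102.1×4.21×39.6 = 17022 J
17022 J < 2247.5 + 243.1×331.0 = 82713.6 J, so not all ice melts; final T = 0 °C.
Heat left for melting: 17022 − 2247.5 = 14774.5 J
Mass melted = 14774.5 / 331.0 = 44.64 g
Ice remaining = 243.1 − 44.64 = 198.46 g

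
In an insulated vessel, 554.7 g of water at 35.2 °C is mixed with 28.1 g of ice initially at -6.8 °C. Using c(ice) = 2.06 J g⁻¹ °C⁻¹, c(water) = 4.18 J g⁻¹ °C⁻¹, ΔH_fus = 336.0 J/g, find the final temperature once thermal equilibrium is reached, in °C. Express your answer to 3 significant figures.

T_f = 29.5 °C

Heat to bring ice to 0 °C and melt it: q₁ = 28.1×2.06×6.8 + 28.1×336.0 = 9835.2 J
Heat the water can supply cooling to 0 °C: 554.7×4.18×35.2 = 81616.3 J > q₁, so all ice melts.
Energy balance: 554.7×4.18×(35.2 − T) = 9835.2 + 28.1×4.18×(T − 0)
2318.646(35.2 − T) = 9835.2 + 117.458 T
81616.3 − 9835.2 = 2436.104 T
T = 71781.1 / 2436.104 = 29.47 °C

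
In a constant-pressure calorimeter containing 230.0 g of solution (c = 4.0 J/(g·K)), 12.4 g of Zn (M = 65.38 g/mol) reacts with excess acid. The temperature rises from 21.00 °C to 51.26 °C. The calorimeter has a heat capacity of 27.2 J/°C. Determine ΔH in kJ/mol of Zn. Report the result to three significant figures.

ΔH = -151 kJ/mol

|ΔT| = |51.26 − 21.00| = 30.26 °C
|q_surr| = (230.0 × 4.0 + 27.2) × 30.26 = 947.2 × 30.26 = 28660 J
n(Zn) = 12.4 / 65.38 = 0.1897 mol
Temperature rose, so q_rxn = −|q_surr| = -28.66 kJ
ΔH = q_rxn / n = -151.1 kJ/mol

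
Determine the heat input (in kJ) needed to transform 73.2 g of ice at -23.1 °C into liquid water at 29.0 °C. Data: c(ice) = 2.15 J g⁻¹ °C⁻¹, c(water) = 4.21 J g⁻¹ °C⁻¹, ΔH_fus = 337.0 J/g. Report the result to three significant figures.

q1 (heat ice -23.1→0.0 °C): 73.2 × 2.15 × 23.1 = 3635 J
q2 (melt at 0 °C): 73.2 × 337.0 = 24668 J
q3 (heat water 0.0→29.0 °C): 73.2 × 4.21 × 29.0 = 8937 J
Total: 3635 + 24668 + 8937 = 37240 J = 37.2 kJ

q = 37.2 kJ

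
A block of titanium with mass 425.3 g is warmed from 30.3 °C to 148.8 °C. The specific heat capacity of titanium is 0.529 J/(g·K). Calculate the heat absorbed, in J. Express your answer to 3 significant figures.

q = 26700 J

q = m c ΔT = 425.3 × 0.529 × (148.8 − 30.3)
q = 425.3 × 0.529 × 118.5 = 26660 J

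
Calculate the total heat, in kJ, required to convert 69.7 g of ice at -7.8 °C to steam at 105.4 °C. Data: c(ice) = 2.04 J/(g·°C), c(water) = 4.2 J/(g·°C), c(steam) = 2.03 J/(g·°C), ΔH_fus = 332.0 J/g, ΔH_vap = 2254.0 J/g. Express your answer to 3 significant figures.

q = 211 kJ

q1 (heat ice -7.8→0.0 °C): 69.7 × 2.04 × 7.8 = 1109 J
q2 (melt at 0 °C): 69.7 × 332.0 = 23140 J
q3 (heat water 0.0→100.0 °C): 69.7 × 4.2 × 100.0 = 29274 J
q4 (vaporize at 100 °C): 69.7 × 2254.0 = 157104 J
q5 (heat steam 100.0→105.4 °C): 69.7 × 2.03 × 5.4 = 764 J
Total: 1109 + 23140 + 29274 + 157104 + 764 = 211391 J = 211 kJ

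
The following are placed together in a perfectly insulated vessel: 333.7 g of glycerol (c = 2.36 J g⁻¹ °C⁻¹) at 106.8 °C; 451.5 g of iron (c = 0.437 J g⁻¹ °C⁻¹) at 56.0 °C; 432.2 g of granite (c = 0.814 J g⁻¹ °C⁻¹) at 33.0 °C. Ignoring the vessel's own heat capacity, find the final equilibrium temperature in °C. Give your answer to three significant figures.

T_f = 79.9 °C

Σ mᵢcᵢ(T − Tᵢ) = 0  ⇒  T = Σ mᵢcᵢTᵢ / Σ mᵢcᵢ
Σ mᵢcᵢ = 333.7×2.36 + 451.5×0.437 + 432.2×0.814 = 1336.6483
Σ mᵢcᵢTᵢ = 787.532×106.8 + 197.3055×56.0 + 351.8108×33.0 = 106770
T = 106770 / 1336.6483 = 79.88 °C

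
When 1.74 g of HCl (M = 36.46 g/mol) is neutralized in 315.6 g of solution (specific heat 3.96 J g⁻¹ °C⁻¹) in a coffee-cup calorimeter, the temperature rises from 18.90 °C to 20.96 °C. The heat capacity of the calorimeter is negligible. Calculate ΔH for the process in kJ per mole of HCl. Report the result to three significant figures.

|ΔT| = |20.96 − 18.90| = 2.06 °C
|q_surr| = (315.6 × 3.96) × 2.06 = 1249.776 × 2.06 = 2574.5 J
n(HCl) = 1.74 / 36.46 = 0.047724 mol
Temperature rose, so q_rxn = −|q_surr| = -2.5745 kJ
ΔH = q_rxn / n = -53.946 kJ/mol

ΔH = -53.9 kJ/mol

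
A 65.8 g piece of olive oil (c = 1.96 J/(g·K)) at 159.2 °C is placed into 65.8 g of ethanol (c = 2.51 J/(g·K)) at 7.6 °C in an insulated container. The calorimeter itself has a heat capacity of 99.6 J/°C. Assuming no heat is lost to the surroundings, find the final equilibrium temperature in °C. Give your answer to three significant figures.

Heat lost by olive oil = heat gained by ethanol + calorimeter.
(65.8)(1.96)(159.2 − T) = [(65.8)(2.51) + 99.6](T − 7.6)
128.968 (159.2 − T) = 264.758 (T − 7.6)
20532 − 128.968 T = 264.758 T − 2012.2
22544.2 = 393.726 T
T = 57.26 °C

T_f = 57.3 °C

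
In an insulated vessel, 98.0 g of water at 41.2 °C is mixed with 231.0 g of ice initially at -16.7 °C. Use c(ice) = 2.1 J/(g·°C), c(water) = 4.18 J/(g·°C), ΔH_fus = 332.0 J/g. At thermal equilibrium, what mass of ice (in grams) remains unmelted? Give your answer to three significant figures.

m_ice remaining = 205 g

Heat to warm all ice to 0 °C: 231.0×2.1×16.7 = 8101.2 J
Heat released by water cooling to 0 °C: 98.0×4.18×41.2 = 16877 J
16877 J < 8101.2 + 231.0×332.0 = 84793.2 J, so not all ice melts; final T = 0 °C.
Heat left for melting: 16877 − 8101.2 = 8775.8 J
Mass melted = 8775.8 / 332.0 = 26.43 g
Ice remaining = 231.0 − 26.43 = 204.57 g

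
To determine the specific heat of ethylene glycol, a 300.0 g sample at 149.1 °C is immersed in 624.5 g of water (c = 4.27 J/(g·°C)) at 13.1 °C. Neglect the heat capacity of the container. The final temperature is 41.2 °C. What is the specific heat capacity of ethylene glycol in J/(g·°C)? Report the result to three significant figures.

q_gained = (624.5 × 4.27) × (41.2 − 13.1) = 74930 J
q_lost = 300.0 × c × (149.1 − 41.2) = 32370 c
Set equal: c = 74930 / 32370 = 2.31 J/(g·°C)

c = 2.31 J/(g·°C)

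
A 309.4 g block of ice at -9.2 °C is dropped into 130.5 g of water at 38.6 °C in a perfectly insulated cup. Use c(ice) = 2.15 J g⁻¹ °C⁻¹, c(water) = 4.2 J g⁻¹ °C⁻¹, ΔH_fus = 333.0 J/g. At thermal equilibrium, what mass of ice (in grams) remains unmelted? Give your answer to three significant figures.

Heat to warm all ice to 0 °C: 309.4×2.15×9.2 = 6119.9 J
Heat released by water cooling to 0 °C: 130.5×4.2×38.6 = 21157 J
21157 J < 6119.9 + 309.4×333.0 = 109150.1 J, so not all ice melts; final T = 0 °C.
Heat left for melting: 21157 − 6119.9 = 15037.1 J
Mass melted = 15037.1 / 333.0 = 45.16 g
Ice remaining = 309.4 − 45.16 = 264.24 g

m_ice remaining = 264 g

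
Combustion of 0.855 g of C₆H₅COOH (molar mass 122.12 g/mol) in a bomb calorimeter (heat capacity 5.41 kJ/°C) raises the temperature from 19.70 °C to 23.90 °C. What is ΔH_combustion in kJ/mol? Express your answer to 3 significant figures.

ΔT = 23.90 − 19.70 = 4.20 °C
q_cal = C_cal × ΔT = 5.41 × 4.20 = 22.722 kJ
n = 0.855 / 122.12 = 0.007001 mol
q_rxn = −q_cal = -22.722 kJ
ΔH = -22.722 / 0.007001 = -3246 kJ/mol

ΔH = -3250 kJ/mol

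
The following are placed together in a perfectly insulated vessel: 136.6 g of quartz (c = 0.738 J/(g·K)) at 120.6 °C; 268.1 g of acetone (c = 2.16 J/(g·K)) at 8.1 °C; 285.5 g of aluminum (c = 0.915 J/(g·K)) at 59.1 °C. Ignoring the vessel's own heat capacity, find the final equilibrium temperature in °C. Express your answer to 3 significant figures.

T_f = 34.3 °C

Σ mᵢcᵢ(T − Tᵢ) = 0  ⇒  T = Σ mᵢcᵢTᵢ / Σ mᵢcᵢ
Σ mᵢcᵢ = 136.6×0.738 + 268.1×2.16 + 285.5×0.915 = 941.1393
Σ mᵢcᵢTᵢ = 100.8108×120.6 + 579.096×8.1 + 261.2325×59.1 = 32287
T = 32287 / 941.1393 = 34.31 °C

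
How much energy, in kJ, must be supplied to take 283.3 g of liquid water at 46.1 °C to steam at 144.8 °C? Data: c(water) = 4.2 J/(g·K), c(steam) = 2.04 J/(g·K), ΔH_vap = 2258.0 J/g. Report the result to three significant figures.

q = 730 kJ

q1 (heat water 46.1→100.0 °C): 283.3 × 4.2 × 53.9 = 64133 J
q2 (vaporize at 100 °C): 283.3 × 2258.0 = 639691 J
q3 (heat steam 100.0→144.8 °C): 283.3 × 2.04 × 44.8 = 25891 J
Total: 64133 + 639691 + 25891 = 729715 J = 730 kJ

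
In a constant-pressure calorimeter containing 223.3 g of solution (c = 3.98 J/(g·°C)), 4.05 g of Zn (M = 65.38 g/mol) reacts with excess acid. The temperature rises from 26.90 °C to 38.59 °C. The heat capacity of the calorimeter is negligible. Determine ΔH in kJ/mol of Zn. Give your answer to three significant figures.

|ΔT| = |38.59 − 26.90| = 11.69 °C
|q_surr| = (223.3 × 3.98) × 11.69 = 888.734 × 11.69 = 10390 J
n(Zn) = 4.05 / 65.38 = 0.06195 mol
Temperature rose, so q_rxn = −|q_surr| = -10.39 kJ
ΔH = q_rxn / n = -167.7 kJ/mol

ΔH = -168 kJ/mol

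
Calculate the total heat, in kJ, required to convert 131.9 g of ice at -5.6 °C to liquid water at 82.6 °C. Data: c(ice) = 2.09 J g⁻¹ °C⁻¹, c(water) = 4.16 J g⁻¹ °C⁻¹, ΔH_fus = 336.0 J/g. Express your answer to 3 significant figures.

q1 (heat ice -5.6→0.0 °C): 131.9 × 2.09 × 5.6 = 1544 J
q2 (melt at 0 °C): 131.9 × 336.0 = 44318 J
q3 (heat water 0.0→82.6 °C): 131.9 × 4.16 × 82.6 = 45323 J
Total: 1544 + 44318 + 45323 = 91185 J = 91.2 kJ

q = 91.2 kJ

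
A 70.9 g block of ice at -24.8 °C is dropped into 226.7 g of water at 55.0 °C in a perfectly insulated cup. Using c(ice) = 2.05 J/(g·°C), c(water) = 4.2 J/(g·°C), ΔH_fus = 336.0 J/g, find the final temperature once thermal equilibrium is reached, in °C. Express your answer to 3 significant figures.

T_f = 20.0 °C

Heat to bring ice to 0 °C and melt it: q₁ = 70.9×2.05×24.8 + 70.9×336.0 = 27427 J
Heat the water can supply cooling to 0 °C: 226.7×4.2×55.0 = 52367.7 J > q₁, so all ice melts.
Energy balance: 226.7×4.2×(55.0 − T) = 27427 + 70.9×4.2×(T − 0)
952.14(55.0 − T) = 27427 + 297.78 T
52367.7 − 27427 = 1249.92 T
T = 24940.7 / 1249.92 = 19.95 °C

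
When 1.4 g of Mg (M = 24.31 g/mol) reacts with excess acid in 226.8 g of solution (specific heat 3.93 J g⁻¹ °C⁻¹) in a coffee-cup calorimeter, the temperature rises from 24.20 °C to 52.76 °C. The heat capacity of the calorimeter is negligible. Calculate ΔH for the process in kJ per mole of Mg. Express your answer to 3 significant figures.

|ΔT| = |52.76 − 24.20| = 28.56 °C
|q_surr| = (226.8 × 3.93) × 28.56 = 891.324 × 28.56 = 25460 J
n(Mg) = 1.4 / 24.31 = 0.05759 mol
Temperature rose, so q_rxn = −|q_surr| = -25.46 kJ
ΔH = q_rxn / n = -442.1 kJ/mol

ΔH = -442 kJ/mol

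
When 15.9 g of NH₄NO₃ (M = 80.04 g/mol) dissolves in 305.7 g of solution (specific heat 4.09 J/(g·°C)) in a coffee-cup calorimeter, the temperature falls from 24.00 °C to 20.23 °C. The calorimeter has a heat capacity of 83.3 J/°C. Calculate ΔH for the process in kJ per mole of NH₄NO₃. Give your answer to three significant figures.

ΔH = 25.3 kJ/mol

|ΔT| = |20.23 − 24.00| = 3.77 °C
|q_surr| = (305.7 × 4.09 + 83.3) × 3.77 = 1333.613 × 3.77 = 5028 J
n(NH₄NO₃) = 15.9 / 80.04 = 0.1987 mol
Temperature fell, so q_rxn = +|q_surr| = 5.028 kJ
ΔH = q_rxn / n = 25.30 kJ/mol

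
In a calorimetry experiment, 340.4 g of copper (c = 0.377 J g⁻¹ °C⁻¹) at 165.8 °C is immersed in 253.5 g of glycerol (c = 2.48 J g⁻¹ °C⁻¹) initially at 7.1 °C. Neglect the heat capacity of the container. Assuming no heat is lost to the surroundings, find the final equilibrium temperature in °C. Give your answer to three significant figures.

T_f = 34.0 °C

Heat lost by copper = heat gained by glycerol.
(340.4)(0.377)(165.8 − T) = (253.5)(2.48)(T − 7.1)
128.3308 (165.8 − T) = 628.68 (T − 7.1)
21277 − 128.3308 T = 628.68 T − 4463.6
25740.6 = 757.0108 T
T = 34.00 °C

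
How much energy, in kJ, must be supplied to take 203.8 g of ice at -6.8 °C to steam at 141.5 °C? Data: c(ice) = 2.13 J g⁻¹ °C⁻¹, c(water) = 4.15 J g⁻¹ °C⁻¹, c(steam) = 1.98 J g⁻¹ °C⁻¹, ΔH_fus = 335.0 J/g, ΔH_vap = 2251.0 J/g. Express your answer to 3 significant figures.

q = 631 kJ

q1 (heat ice -6.8→0.0 °C): 203.8 × 2.13 × 6.8 = 2952 J
q2 (melt at 0 °C): 203.8 × 335.0 = 68273 J
q3 (heat water 0.0→100.0 °C): 203.8 × 4.15 × 100.0 = 84577 J
q4 (vaporize at 100 °C): 203.8 × 2251.0 = 458754 J
q5 (heat steam 100.0→141.5 °C): 203.8 × 1.98 × 41.5 = 16746 J
Total: 2952 + 68273 + 84577 + 458754 + 16746 = 631302 J = 631 kJ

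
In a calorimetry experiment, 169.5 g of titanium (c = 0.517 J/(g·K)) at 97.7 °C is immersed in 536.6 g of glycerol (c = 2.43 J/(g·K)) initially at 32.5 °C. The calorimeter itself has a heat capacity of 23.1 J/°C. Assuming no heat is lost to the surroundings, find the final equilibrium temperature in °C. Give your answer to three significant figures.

T_f = 36.5 °C

Heat lost by titanium = heat gained by glycerol + calorimeter.
(169.5)(0.517)(97.7 − T) = [(536.6)(2.43) + 23.1](T − 32.5)
87.6315 (97.7 − T) = 1327.038 (T − 32.5)
8561.6 − 87.6315 T = 1327.038 T − 43129
51690.6 = 1414.6695 T
T = 36.54 °C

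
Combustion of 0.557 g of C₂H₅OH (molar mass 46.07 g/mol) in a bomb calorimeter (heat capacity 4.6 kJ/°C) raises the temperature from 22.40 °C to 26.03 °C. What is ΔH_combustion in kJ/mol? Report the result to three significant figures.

ΔT = 26.03 − 22.40 = 3.63 °C
q_cal = C_cal × ΔT = 4.6 × 3.63 = 16.698 kJ
n = 0.557 / 46.07 = 0.01209 mol
q_rxn = −q_cal = -16.698 kJ
ΔH = -16.698 / 0.01209 = -1381 kJ/mol

ΔH = -1380 kJ/mol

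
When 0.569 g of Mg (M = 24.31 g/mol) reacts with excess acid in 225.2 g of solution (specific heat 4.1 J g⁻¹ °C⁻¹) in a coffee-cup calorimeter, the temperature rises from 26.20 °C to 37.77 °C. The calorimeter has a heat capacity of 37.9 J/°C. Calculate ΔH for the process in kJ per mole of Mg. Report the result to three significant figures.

|ΔT| = |37.77 − 26.20| = 11.57 °C
|q_surr| = (225.2 × 4.1 + 37.9) × 11.57 = 961.22 × 11.57 = 11120 J
n(Mg) = 0.569 / 24.31 = 0.02341 mol
Temperature rose, so q_rxn = −|q_surr| = -11.12 kJ
ΔH = q_rxn / n = -475.0 kJ/mol

ΔH = -475 kJ/mol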